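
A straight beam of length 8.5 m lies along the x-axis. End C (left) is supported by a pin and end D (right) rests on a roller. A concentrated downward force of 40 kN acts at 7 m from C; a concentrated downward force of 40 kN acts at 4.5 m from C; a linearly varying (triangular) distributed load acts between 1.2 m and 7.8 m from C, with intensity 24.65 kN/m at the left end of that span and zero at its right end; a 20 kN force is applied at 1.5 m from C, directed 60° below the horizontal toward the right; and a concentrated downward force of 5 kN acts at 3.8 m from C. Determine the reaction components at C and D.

C_x = -10.00 kN, C_y = 91.72 kN, D_y = 91.95 kN

Resultant of the triangular load: ½ × 24.65 × 6.6 = 81.345 kN, acting at 3.4 m from C (one-third of the span from the peak).
ΣM about C: D_y·8.5 − 40·7 − 40·4.5 − (½·24.65·6.6)·3.4 − 20·sin60°·1.5 − 5·3.8 = 0 → D_y = 781.554/8.5 = 91.9475 ≈ 91.95 kN.
ΣF_y = 0: C_y + 91.9475 − 40 − 40 − ½·24.65·6.6 − 20·sin60° − 5 = 0 → C_y = 91.72 kN.
ΣF_x = 0: C_x + 20·cos60° = 0 → C_x = -10.00 kN.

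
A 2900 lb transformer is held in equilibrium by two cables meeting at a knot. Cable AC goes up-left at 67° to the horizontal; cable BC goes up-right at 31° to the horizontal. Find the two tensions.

T_AC = 2510 lb, T_BC = 1144 lb

ΣF_x = 0: −T_AC·cos67° + T_BC·cos31° = 0 → T_BC = 0.45584·T_AC.
ΣF_y = 0: T_AC·sin67° + T_BC·sin31° = 2900.
Substitute: T_AC·(0.920505 + 0.45584·0.515038) = 2900 → T_AC = 2510.21 ≈ 2510 lb.
Then T_BC = 0.45584 × 2510.21 = 1144 lb.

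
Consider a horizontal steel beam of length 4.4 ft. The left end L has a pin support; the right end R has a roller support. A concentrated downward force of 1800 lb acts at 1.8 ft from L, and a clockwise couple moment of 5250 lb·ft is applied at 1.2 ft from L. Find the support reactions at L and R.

L_x = 0, L_y = -129.5 lb, R_y = 1930 lb

Taking moments about L: R_y·4.4 − 1800·1.8 − 5250 = 0 → R_y = 8490/4.4 = 1929.55 ≈ 1930 lb.
ΣF_y = 0: L_y + 1929.55 − 1800 = 0 → L_y = -129.5 lb.
ΣF_x = 0: no horizontal applied forces, so L_x = 0.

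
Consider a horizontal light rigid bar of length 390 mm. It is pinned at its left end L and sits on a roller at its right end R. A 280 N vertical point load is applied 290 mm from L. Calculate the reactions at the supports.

Moments about L: R_y·390 − 280·290 = 0 → R_y = 81200/390 = 208.205 ≈ 208.2 N.
ΣF_y = 0: L_y + 208.205 − 280 = 0 → L_y = 71.79 N.
ΣF_x = 0: no horizontal applied forces, so L_x = 0.

L_x = 0, L_y = 71.79 N, R_y = 208.2 N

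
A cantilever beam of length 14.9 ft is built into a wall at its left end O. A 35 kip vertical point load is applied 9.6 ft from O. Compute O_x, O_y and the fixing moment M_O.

ΣF_x = 0: O_x = 0.
ΣF_y = 0: O_y − 35 = 0 → O_y = 35.00 kip.
ΣM about O: M_O − 35·9.6 = 0 → M_O = 336.0 kip·ft.

O_x = 0, O_y = 35.00 kip, M_O = 336.0 kip·ft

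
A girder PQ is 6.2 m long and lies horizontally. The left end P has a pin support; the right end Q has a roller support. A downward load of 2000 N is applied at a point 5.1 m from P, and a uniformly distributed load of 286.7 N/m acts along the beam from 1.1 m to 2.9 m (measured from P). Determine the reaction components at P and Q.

P_x = 0, P_y = 704.4 N, Q_y = 1812 N

Resultant of the distributed load: 286.7 × 1.8 = 516.06 N at 2 m from P.
Taking moments about P: Q_y·6.2 − 2000·5.1 − (286.7·1.8)·2 = 0 → Q_y = 11232.12/6.2 = 1811.63 ≈ 1812 N.
ΣF_y = 0: P_y + 1811.63 − 2000 − 286.7·1.8 = 0 → P_y = 704.4 N.
ΣF_x = 0: no horizontal applied forces, so P_x = 0.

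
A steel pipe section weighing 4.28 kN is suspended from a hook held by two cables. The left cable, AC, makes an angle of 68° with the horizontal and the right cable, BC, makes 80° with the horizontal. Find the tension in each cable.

T_AC = 1.403 kN, T_BC = 3.026 kN

ΣF_x = 0: −T_AC·cos68° + T_BC·cos80° = 0 → T_BC = 2.15727·T_AC.
ΣF_y = 0: T_AC·sin68° + T_BC·sin80° = 4.28.
Substitute: T_AC·(0.927184 + 2.15727·0.984808) = 4.28 → T_AC = 1.40251 ≈ 1.403 kN.
Then T_BC = 2.15727 × 1.40251 = 3.026 kN.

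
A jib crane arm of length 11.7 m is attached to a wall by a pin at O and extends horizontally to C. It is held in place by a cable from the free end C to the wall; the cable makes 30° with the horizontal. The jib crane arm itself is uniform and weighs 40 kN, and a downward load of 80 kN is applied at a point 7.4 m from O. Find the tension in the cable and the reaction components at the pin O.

ΣM about O: T·sin30°·11.7 − 40·5.85 − 80·7.4 = 0 → T = 826/(11.7·0.5) = 141.197 ≈ 141.2 kN.
ΣF_x = 0: O_x − T·cos30° = 0 → O_x = 141.197 × 0.866025 = 122.3 kN.
ΣF_y = 0: O_y + T·sin30° − 40 − 80 = 0 → O_y = 120 − 141.197 × 0.5 = 49.40 kN.

T = 141.2 kN, O_x = 122.3 kN, O_y = 49.40 kN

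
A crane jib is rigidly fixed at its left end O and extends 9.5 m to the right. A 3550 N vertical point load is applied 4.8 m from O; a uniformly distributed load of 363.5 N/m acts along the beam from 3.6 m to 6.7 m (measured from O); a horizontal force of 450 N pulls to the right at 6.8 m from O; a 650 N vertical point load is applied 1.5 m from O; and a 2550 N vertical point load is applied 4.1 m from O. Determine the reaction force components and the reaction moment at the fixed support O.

O_x = -450.0 N, O_y = 7877 N, M_O = 34270 N·m

Resultant of the distributed load: 363.5 × 3.1 = 1126.85 N at 5.15 m from O.
ΣF_x = 0: O_x + 450 = 0 → O_x = -450.0 N.
ΣF_y = 0: O_y − 3550 − 363.5·3.1 − 650 − 2550 = 0 → O_y = 7877 N.
ΣM about O: M_O − 3550·4.8 − (363.5·3.1)·5.15 − 650·1.5 − 2550·4.1 = 0 → M_O = 34270 N·m.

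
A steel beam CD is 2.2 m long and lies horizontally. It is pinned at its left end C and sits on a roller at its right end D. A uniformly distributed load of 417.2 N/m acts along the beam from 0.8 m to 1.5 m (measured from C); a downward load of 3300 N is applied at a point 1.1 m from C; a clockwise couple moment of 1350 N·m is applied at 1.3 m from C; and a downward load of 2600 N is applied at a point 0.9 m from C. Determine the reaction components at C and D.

Resultant of the distributed load: 417.2 × 0.7 = 292.04 N at 1.15 m from C.
Taking moments about C: D_y·2.2 − (417.2·0.7)·1.15 − 3300·1.1 − 1350 − 2600·0.9 = 0 → D_y = 7655.846/2.2 = 3479.93 ≈ 3480 N.
ΣF_y = 0: C_y + 3479.93 − 417.2·0.7 − 3300 − 2600 = 0 → C_y = 2712 N.
ΣF_x = 0: no horizontal applied forces, so C_x = 0.

C_x = 0, C_y = 2712 N, D_y = 3480 N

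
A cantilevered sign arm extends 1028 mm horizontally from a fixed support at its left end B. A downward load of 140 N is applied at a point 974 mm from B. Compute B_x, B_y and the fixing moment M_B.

ΣF_x = 0: B_x = 0.
ΣF_y = 0: B_y − 140 = 0 → B_y = 140.0 N.
ΣM about B: M_B − 140·974 = 0 → M_B = 136400 N·mm.

B_x = 0, B_y = 140.0 N, M_B = 136400 N·mm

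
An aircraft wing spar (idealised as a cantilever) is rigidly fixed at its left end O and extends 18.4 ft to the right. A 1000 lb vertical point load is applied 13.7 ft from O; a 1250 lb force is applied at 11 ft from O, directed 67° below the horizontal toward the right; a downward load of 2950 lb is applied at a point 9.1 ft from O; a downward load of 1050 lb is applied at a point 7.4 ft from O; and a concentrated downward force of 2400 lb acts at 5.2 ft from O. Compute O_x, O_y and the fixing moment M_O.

O_x = -488.4 lb, O_y = 8551 lb, M_O = 73450 lb·ft

ΣF_x = 0: O_x + 1250·cos67° = 0 → O_x = -488.4 lb.
ΣF_y = 0: O_y − 1000 − 1250·sin67° − 2950 − 1050 − 2400 = 0 → O_y = 8551 lb.
ΣM about O: M_O − 1000·13.7 − 1250·sin67°·11 − 2950·9.1 − 1050·7.4 − 2400·5.2 = 0 → M_O = 73450 lb·ft.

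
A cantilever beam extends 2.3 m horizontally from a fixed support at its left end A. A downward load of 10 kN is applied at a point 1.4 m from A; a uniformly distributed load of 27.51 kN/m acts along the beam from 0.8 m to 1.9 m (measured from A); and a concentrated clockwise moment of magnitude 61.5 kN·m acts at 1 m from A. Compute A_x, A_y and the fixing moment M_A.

Resultant of the distributed load: 27.51 × 1.1 = 30.261 kN at 1.35 m from A.
ΣF_x = 0: A_x = 0.
ΣF_y = 0: A_y − 10 − 27.51·1.1 = 0 → A_y = 40.26 kN.
ΣM about A: M_A − 10·1.4 − (27.51·1.1)·1.35 − 61.5 = 0 → M_A = 116.4 kN·m.

A_x = 0, A_y = 40.26 kN, M_A = 116.4 kN·m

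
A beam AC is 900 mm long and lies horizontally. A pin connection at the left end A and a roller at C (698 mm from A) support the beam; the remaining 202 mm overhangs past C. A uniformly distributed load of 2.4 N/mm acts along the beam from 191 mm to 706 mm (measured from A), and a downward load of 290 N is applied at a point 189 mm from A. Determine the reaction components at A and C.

A_x = 0, A_y = 653.3 N, C_y = 872.7 N

Resultant of the distributed load: 2.4 × 515 = 1236 N at 448.5 mm from A.
Moments about A: C_y·698 − (2.4·515)·448.5 − 290·189 = 0 → C_y = 609156/698 = 872.716 ≈ 872.7 N.
ΣF_y = 0: A_y + 872.716 − 2.4·515 − 290 = 0 → A_y = 653.3 N.
ΣF_x = 0: no horizontal applied forces, so A_x = 0.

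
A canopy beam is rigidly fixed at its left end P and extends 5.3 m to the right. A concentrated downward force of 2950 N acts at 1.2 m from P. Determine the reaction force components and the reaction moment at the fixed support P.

ΣF_x = 0: P_x = 0.
ΣF_y = 0: P_y − 2950 = 0 → P_y = 2950 N.
ΣM about P: M_P − 2950·1.2 = 0 → M_P = 3540 N·m.

P_x = 0, P_y = 2950 N, M_P = 3540 N·m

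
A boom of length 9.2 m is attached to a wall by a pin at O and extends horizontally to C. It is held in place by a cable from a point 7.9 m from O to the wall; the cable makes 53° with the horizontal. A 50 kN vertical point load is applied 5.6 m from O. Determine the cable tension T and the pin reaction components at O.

T = 44.38 kN, O_x = 26.71 kN, O_y = 14.56 kN

ΣM about O: T·sin53°·7.9 − 50·5.6 = 0 → T = 280/(7.9·0.798636) = 44.3795 ≈ 44.38 kN.
ΣF_x = 0: O_x − T·cos53° = 0 → O_x = 44.3795 × 0.601815 = 26.71 kN.
ΣF_y = 0: O_y + T·sin53° − 50 = 0 → O_y = 50 − 44.3795 × 0.798636 = 14.56 kN.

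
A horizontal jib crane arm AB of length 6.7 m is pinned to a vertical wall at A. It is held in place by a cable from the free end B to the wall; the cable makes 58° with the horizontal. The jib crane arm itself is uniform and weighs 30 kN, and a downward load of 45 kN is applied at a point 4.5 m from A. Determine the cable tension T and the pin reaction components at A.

ΣM about A: T·sin58°·6.7 − 30·3.35 − 45·4.5 = 0 → T = 303/(6.7·0.848048) = 53.327 ≈ 53.33 kN.
ΣF_x = 0: A_x − T·cos58° = 0 → A_x = 53.327 × 0.529919 = 28.26 kN.
ΣF_y = 0: A_y + T·sin58° − 30 − 45 = 0 → A_y = 75 − 53.327 × 0.848048 = 29.78 kN.

T = 53.33 kN, A_x = 28.26 kN, A_y = 29.78 kN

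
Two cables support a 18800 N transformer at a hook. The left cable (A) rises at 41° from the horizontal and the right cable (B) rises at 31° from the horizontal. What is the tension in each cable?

T_A = 16940 N, T_B = 14920 N

ΣF_x = 0: −T_A·cos41° + T_B·cos31° = 0 → T_B = 0.880469·T_A.
ΣF_y = 0: T_A·sin41° + T_B·sin31° = 18800.
Substitute: T_A·(0.656059 + 0.880469·0.515038) = 18800 → T_A = 16944.1 ≈ 16940 N.
Then T_B = 0.880469 × 16944.1 = 14920 N.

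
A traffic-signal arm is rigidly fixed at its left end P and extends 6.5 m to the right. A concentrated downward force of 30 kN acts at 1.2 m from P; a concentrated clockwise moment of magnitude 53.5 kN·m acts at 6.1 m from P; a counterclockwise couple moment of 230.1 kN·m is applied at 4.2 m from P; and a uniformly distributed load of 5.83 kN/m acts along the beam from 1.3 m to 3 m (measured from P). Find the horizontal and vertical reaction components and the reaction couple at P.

P_x = 0, P_y = 39.91 kN, M_P = -119.3 kN·m

Resultant of the distributed load: 5.83 × 1.7 = 9.911 kN at 2.15 m from P.
ΣF_x = 0: P_x = 0.
ΣF_y = 0: P_y − 30 − 5.83·1.7 = 0 → P_y = 39.91 kN.
ΣM about P: M_P − 30·1.2 − 53.5 + 230.1 − (5.83·1.7)·2.15 = 0 → M_P = -119.3 kN·m.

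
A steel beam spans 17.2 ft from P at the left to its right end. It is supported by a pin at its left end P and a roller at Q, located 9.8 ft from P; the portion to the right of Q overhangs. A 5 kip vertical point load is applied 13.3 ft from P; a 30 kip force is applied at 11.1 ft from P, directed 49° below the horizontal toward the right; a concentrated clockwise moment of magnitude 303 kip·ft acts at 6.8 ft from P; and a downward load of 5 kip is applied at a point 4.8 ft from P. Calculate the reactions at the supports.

Moments about P: Q_y·9.8 − 5·13.3 − 30·sin49°·11.1 − 303 − 5·4.8 = 0 → Q_y = 644.818/9.8 = 65.7978 ≈ 65.80 kip.
ΣF_y = 0: P_y + 65.7978 − 5 − 30·sin49° − 5 = 0 → P_y = -33.16 kip.
ΣF_x = 0: P_x + 30·cos49° = 0 → P_x = -19.68 kip.

P_x = -19.68 kip, P_y = -33.16 kip, Q_y = 65.80 kip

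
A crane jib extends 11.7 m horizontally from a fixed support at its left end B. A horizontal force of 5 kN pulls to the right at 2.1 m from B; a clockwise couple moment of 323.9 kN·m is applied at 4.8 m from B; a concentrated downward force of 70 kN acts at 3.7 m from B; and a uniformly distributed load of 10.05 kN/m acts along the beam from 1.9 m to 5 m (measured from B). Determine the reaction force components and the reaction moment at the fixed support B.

B_x = -5.000 kN, B_y = 101.2 kN, M_B = 690.4 kN·m

Resultant of the distributed load: 10.05 × 3.1 = 31.155 kN at 3.45 m from B.
ΣF_x = 0: B_x + 5 = 0 → B_x = -5.000 kN.
ΣF_y = 0: B_y − 70 − 10.05·3.1 = 0 → B_y = 101.2 kN.
ΣM about B: M_B − 323.9 − 70·3.7 − (10.05·3.1)·3.45 = 0 → M_B = 690.4 kN·m.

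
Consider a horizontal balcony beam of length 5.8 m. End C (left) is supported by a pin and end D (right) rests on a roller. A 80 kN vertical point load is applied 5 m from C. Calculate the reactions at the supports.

C_x = 0, C_y = 11.03 kN, D_y = 68.97 kN

ΣM about C: D_y·5.8 − 80·5 = 0 → D_y = 400/5.8 = 68.9655 ≈ 68.97 kN.
ΣF_y = 0: C_y + 68.9655 − 80 = 0 → C_y = 11.03 kN.
ΣF_x = 0: no horizontal applied forces, so C_x = 0.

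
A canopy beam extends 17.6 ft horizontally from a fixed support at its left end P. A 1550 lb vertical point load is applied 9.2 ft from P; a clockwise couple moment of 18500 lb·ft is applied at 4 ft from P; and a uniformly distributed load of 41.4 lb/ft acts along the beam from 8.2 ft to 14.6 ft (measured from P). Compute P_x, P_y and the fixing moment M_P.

P_x = 0, P_y = 1815 lb, M_P = 35780 lb·ft

Resultant of the distributed load: 41.4 × 6.4 = 264.96 lb at 11.4 ft from P.
ΣF_x = 0: P_x = 0.
ΣF_y = 0: P_y − 1550 − 41.4·6.4 = 0 → P_y = 1815 lb.
ΣM about P: M_P − 1550·9.2 − 18500 − (41.4·6.4)·11.4 = 0 → M_P = 35780 lb·ft.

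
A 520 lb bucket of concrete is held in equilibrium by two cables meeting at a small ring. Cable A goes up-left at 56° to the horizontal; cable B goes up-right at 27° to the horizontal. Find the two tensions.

T_A = 466.8 lb, T_B = 293.0 lb

ΣF_x = 0: −T_A·cos56° + T_B·cos27° = 0 → T_B = 0.627597·T_A.
ΣF_y = 0: T_A·sin56° + T_B·sin27° = 520.
Substitute: T_A·(0.829038 + 0.627597·0.45399) = 520 → T_A = 466.803 ≈ 466.8 lb.
Then T_B = 0.627597 × 466.803 = 293.0 lb.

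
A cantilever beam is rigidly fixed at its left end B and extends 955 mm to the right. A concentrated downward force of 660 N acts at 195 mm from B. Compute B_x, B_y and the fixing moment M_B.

B_x = 0, B_y = 660.0 N, M_B = 128700 N·mm

ΣF_x = 0: B_x = 0.
ΣF_y = 0: B_y − 660 = 0 → B_y = 660.0 N.
ΣM about B: M_B − 660·195 = 0 → M_B = 128700 N·mm.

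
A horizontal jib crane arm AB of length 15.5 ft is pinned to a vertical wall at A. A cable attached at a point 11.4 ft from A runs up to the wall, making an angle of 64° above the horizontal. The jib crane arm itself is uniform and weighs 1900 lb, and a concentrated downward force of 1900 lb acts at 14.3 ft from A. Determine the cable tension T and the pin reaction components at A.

T = 4089 lb, A_x = 1792 lb, A_y = 125.0 lb

ΣM about A: T·sin64°·11.4 − 1900·7.75 − 1900·14.3 = 0 → T = 41895/(11.4·0.898794) = 4088.81 ≈ 4089 lb.
ΣF_x = 0: A_x − T·cos64° = 0 → A_x = 4088.81 × 0.438371 = 1792 lb.
ΣF_y = 0: A_y + T·sin64° − 1900 − 1900 = 0 → A_y = 3800 − 4088.81 × 0.898794 = 125.0 lb.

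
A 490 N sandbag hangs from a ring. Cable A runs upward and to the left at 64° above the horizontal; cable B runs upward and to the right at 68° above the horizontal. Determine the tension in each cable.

T_A = 247.0 N, T_B = 289.0 N

ΣF_x = 0: −T_A·cos64° + T_B·cos68° = 0 → T_B = 1.17022·T_A.
ΣF_y = 0: T_A·sin64° + T_B·sin68° = 490.
Substitute: T_A·(0.898794 + 1.17022·0.927184) = 490 → T_A = 247.0 N.
Then T_B = 1.17022 × 247 = 289.0 N.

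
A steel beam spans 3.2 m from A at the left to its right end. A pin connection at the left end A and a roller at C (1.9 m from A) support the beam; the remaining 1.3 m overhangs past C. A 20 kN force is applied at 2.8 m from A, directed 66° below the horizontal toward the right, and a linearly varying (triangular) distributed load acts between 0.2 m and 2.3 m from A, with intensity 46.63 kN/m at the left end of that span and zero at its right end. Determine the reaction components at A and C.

A_x = -8.135 kN, A_y = 17.11 kN, C_y = 50.12 kN

Resultant of the triangular load: ½ × 46.63 × 2.1 = 48.9615 kN, acting at 0.9 m from A (one-third of the span from the peak).
ΣM about A: C_y·1.9 − 20·sin66°·2.8 − (½·46.63·2.1)·0.9 = 0 → C_y = 95.2239/1.9 = 50.1178 ≈ 50.12 kN.
ΣF_y = 0: A_y + 50.1178 − 20·sin66° − ½·46.63·2.1 = 0 → A_y = 17.11 kN.
ΣF_x = 0: A_x + 20·cos66° = 0 → A_x = -8.135 kN.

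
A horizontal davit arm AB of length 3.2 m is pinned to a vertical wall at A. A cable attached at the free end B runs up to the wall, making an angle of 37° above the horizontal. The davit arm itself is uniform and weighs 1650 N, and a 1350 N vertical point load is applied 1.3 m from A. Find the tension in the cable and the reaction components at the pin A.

T = 2282 N, A_x = 1823 N, A_y = 1627 N

ΣM about A: T·sin37°·3.2 − 1650·1.6 − 1350·1.3 = 0 → T = 4395/(3.2·0.601815) = 2282.16 ≈ 2282 N.
ΣF_x = 0: A_x − T·cos37° = 0 → A_x = 2282.16 × 0.798636 = 1823 N.
ΣF_y = 0: A_y + T·sin37° − 1650 − 1350 = 0 → A_y = 3000 − 2282.16 × 0.601815 = 1627 N.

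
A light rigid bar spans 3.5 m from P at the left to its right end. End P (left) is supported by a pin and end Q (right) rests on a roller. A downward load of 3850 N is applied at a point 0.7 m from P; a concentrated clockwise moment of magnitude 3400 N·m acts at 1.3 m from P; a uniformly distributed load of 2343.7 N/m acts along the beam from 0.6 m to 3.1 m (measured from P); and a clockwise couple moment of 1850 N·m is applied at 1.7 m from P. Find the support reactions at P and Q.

Resultant of the distributed load: 2343.7 × 2.5 = 5859.25 N at 1.85 m from P.
ΣM about P: Q_y·3.5 − 3850·0.7 − 3400 − (2343.7·2.5)·1.85 − 1850 = 0 → Q_y = 18784.6125/3.5 = 5367.03 ≈ 5367 N.
ΣF_y = 0: P_y + 5367.03 − 3850 − 2343.7·2.5 = 0 → P_y = 4342 N.
ΣF_x = 0: no horizontal applied forces, so P_x = 0.

P_x = 0, P_y = 4342 N, Q_y = 5367 N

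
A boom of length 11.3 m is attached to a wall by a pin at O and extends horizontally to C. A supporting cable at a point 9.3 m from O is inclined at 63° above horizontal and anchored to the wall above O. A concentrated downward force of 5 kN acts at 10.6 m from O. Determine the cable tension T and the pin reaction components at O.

ΣM about O: T·sin63°·9.3 − 5·10.6 = 0 → T = 53/(9.3·0.891007) = 6.39605 ≈ 6.396 kN.
ΣF_x = 0: O_x − T·cos63° = 0 → O_x = 6.39605 × 0.45399 = 2.904 kN.
ΣF_y = 0: O_y + T·sin63° − 5 = 0 → O_y = 5 − 6.39605 × 0.891007 = -0.6989 kN.

T = 6.396 kN, O_x = 2.904 kN, O_y = -0.6989 kN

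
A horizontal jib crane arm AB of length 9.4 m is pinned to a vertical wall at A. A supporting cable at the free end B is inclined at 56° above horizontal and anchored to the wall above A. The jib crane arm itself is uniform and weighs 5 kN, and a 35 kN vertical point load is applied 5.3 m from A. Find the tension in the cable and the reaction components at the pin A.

ΣM about A: T·sin56°·9.4 − 5·4.7 − 35·5.3 = 0 → T = 209/(9.4·0.829038) = 26.8191 ≈ 26.82 kN.
ΣF_x = 0: A_x − T·cos56° = 0 → A_x = 26.8191 × 0.559193 = 15.00 kN.
ΣF_y = 0: A_y + T·sin56° − 5 − 35 = 0 → A_y = 40 − 26.8191 × 0.829038 = 17.77 kN.

T = 26.82 kN, A_x = 15.00 kN, A_y = 17.77 kN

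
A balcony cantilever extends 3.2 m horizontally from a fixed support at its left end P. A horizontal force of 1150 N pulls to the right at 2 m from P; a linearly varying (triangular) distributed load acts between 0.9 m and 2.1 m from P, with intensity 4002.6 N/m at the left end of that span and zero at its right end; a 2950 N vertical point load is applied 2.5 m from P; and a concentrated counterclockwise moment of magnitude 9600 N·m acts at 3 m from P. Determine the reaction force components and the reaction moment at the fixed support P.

P_x = -1150 N, P_y = 5352 N, M_P = 897.0 N·m

Resultant of the triangular load: ½ × 4002.6 × 1.2 = 2401.56 N, acting at 1.3 m from P (one-third of the span from the peak).
ΣF_x = 0: P_x + 1150 = 0 → P_x = -1150 N.
ΣF_y = 0: P_y − ½·4002.6·1.2 − 2950 = 0 → P_y = 5352 N.
ΣM about P: M_P − (½·4002.6·1.2)·1.3 − 2950·2.5 + 9600 = 0 → M_P = 897.0 N·m.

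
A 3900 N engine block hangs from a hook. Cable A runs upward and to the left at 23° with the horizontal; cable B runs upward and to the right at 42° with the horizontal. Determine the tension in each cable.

T_A = 3198 N, T_B = 3961 N

ΣF_x = 0: −T_A·cos23° + T_B·cos42° = 0 → T_B = 1.23866·T_A.
ΣF_y = 0: T_A·sin23° + T_B·sin42° = 3900.
Substitute: T_A·(0.390731 + 1.23866·0.669131) = 3900 → T_A = 3197.88 ≈ 3198 N.
Then T_B = 1.23866 × 3197.88 = 3961 N.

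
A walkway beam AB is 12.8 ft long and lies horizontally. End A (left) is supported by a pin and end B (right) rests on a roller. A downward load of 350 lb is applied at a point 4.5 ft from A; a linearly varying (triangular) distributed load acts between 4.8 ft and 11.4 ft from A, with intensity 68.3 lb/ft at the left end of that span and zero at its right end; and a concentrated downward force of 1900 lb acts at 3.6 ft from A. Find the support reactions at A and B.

A_x = 0, A_y = 1695 lb, B_y = 780.7 lb

Resultant of the triangular load: ½ × 68.3 × 6.6 = 225.39 lb, acting at 7 ft from A (one-third of the span from the peak).
Taking moments about A: B_y·12.8 − 350·4.5 − (½·68.3·6.6)·7 − 1900·3.6 = 0 → B_y = 9992.73/12.8 = 780.682 ≈ 780.7 lb.
ΣF_y = 0: A_y + 780.682 − 350 − ½·68.3·6.6 − 1900 = 0 → A_y = 1695 lb.
ΣF_x = 0: no horizontal applied forces, so A_x = 0.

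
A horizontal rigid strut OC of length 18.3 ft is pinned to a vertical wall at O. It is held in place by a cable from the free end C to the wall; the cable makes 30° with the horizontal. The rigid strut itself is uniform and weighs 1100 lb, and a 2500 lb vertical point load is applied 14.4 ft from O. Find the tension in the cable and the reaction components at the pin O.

ΣM about O: T·sin30°·18.3 − 1100·9.15 − 2500·14.4 = 0 → T = 46065/(18.3·0.5) = 5034.43 ≈ 5034 lb.
ΣF_x = 0: O_x − T·cos30° = 0 → O_x = 5034.43 × 0.866025 = 4360 lb.
ΣF_y = 0: O_y + T·sin30° − 1100 − 2500 = 0 → O_y = 3600 − 5034.43 × 0.5 = 1083 lb.

T = 5034 lb, O_x = 4360 lb, O_y = 1083 lb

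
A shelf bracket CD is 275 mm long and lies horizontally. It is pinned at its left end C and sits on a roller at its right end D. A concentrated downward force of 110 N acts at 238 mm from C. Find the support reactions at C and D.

Moments about C: D_y·275 − 110·238 = 0 → D_y = 26180/275 = 95.20 N.
ΣF_y = 0: C_y + 95.2 − 110 = 0 → C_y = 14.80 N.
ΣF_x = 0: no horizontal applied forces, so C_x = 0.

C_x = 0, C_y = 14.80 N, D_y = 95.20 N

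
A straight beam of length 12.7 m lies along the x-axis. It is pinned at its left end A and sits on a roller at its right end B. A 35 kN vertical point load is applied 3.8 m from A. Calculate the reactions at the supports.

Taking moments about A: B_y·12.7 − 35·3.8 = 0 → B_y = 133/12.7 = 10.4724 ≈ 10.47 kN.
ΣF_y = 0: A_y + 10.4724 − 35 = 0 → A_y = 24.53 kN.
ΣF_x = 0: no horizontal applied forces, so A_x = 0.

A_x = 0, A_y = 24.53 kN, B_y = 10.47 kN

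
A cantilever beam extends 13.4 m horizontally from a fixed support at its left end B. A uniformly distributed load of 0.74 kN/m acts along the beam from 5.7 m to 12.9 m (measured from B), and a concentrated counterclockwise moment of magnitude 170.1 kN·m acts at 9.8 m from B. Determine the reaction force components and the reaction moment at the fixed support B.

Resultant of the distributed load: 0.74 × 7.2 = 5.328 kN at 9.3 m from B.
ΣF_x = 0: B_x = 0.
ΣF_y = 0: B_y − 0.74·7.2 = 0 → B_y = 5.328 kN.
ΣM about B: M_B − (0.74·7.2)·9.3 + 170.1 = 0 → M_B = -120.5 kN·m.

B_x = 0, B_y = 5.328 kN, M_B = -120.5 kN·m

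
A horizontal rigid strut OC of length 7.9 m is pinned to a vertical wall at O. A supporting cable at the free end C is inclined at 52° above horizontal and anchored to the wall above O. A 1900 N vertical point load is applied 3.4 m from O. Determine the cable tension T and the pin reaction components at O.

ΣM about O: T·sin52°·7.9 − 1900·3.4 = 0 → T = 6460/(7.9·0.788011) = 1037.7 ≈ 1038 N.
ΣF_x = 0: O_x − T·cos52° = 0 → O_x = 1037.7 × 0.615661 = 638.9 N.
ΣF_y = 0: O_y + T·sin52° − 1900 = 0 → O_y = 1900 − 1037.7 × 0.788011 = 1082 N.

T = 1038 N, O_x = 638.9 N, O_y = 1082 N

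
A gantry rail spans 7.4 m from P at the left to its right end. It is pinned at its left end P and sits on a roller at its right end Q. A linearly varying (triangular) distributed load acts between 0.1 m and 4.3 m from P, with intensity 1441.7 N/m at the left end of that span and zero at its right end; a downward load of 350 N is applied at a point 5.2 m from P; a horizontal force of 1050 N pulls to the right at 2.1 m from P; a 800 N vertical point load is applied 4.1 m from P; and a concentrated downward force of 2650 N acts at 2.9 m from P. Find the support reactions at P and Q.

P_x = -1050 N, P_y = 4486 N, Q_y = 2341 N

Resultant of the triangular load: ½ × 1441.7 × 4.2 = 3027.57 N, acting at 1.5 m from P (one-third of the span from the peak).
Moments about P: Q_y·7.4 − (½·1441.7·4.2)·1.5 − 350·5.2 − 800·4.1 − 2650·2.9 = 0 → Q_y = 17326.355/7.4 = 2341.4 ≈ 2341 N.
ΣF_y = 0: P_y + 2341.4 − ½·1441.7·4.2 − 350 − 800 − 2650 = 0 → P_y = 4486 N.
ΣF_x = 0: P_x + 1050 = 0 → P_x = -1050 N.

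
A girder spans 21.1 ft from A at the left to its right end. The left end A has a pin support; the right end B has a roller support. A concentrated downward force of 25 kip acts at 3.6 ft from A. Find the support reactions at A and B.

ΣM about A: B_y·21.1 − 25·3.6 = 0 → B_y = 90/21.1 = 4.2654 ≈ 4.265 kip.
ΣF_y = 0: A_y + 4.2654 − 25 = 0 → A_y = 20.73 kip.
ΣF_x = 0: no horizontal applied forces, so A_x = 0.

A_x = 0, A_y = 20.73 kip, B_y = 4.265 kip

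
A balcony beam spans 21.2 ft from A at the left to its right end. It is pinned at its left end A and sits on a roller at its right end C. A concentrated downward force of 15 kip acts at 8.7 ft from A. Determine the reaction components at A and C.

A_x = 0, A_y = 8.844 kip, C_y = 6.156 kip

Taking moments about A: C_y·21.2 − 15·8.7 = 0 → C_y = 130.5/21.2 = 6.15566 ≈ 6.156 kip.
ΣF_y = 0: A_y + 6.15566 − 15 = 0 → A_y = 8.844 kip.
ΣF_x = 0: no horizontal applied forces, so A_x = 0.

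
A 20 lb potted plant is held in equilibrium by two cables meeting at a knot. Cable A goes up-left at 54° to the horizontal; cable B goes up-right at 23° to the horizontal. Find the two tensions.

ΣF_x = 0: −T_A·cos54° + T_B·cos23° = 0 → T_B = 0.638547·T_A.
ΣF_y = 0: T_A·sin54° + T_B·sin23° = 20.
Substitute: T_A·(0.809017 + 0.638547·0.390731) = 20 → T_A = 18.8944 ≈ 18.89 lb.
Then T_B = 0.638547 × 18.8944 = 12.06 lb.

T_A = 18.89 lb, T_B = 12.06 lb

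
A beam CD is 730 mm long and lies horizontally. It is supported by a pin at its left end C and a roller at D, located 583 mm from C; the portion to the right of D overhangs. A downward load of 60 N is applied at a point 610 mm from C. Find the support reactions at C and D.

Moments about C: D_y·583 − 60·610 = 0 → D_y = 36600/583 = 62.7787 ≈ 62.78 N.
ΣF_y = 0: C_y + 62.7787 − 60 = 0 → C_y = -2.779 N.
ΣF_x = 0: no horizontal applied forces, so C_x = 0.

C_x = 0, C_y = -2.779 N, D_y = 62.78 N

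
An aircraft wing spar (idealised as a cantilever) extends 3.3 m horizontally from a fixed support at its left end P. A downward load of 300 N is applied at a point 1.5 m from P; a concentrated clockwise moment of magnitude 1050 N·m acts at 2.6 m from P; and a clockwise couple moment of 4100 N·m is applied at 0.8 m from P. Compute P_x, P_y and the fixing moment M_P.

P_x = 0, P_y = 300.0 N, M_P = 5600 N·m

ΣF_x = 0: P_x = 0.
ΣF_y = 0: P_y − 300 = 0 → P_y = 300.0 N.
ΣM about P: M_P − 300·1.5 − 1050 − 4100 = 0 → M_P = 5600 N·m.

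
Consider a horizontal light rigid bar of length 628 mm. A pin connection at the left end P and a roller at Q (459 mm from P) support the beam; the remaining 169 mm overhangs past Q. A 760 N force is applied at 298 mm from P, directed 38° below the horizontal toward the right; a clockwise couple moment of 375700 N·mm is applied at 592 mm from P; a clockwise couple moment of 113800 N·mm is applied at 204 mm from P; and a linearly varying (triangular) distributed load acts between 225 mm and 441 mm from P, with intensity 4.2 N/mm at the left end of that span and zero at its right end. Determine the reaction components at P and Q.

Resultant of the triangular load: ½ × 4.2 × 216 = 453.6 N, acting at 297 mm from P (one-third of the span from the peak).
Taking moments about P: Q_y·459 − 760·sin38°·298 − 375700 − 113800 − (½·4.2·216)·297 = 0 → Q_y = 763654/459 = 1663.73 ≈ 1664 N.
ΣF_y = 0: P_y + 1663.73 − 760·sin38° − ½·4.2·216 = 0 → P_y = -742.2 N.
ΣF_x = 0: P_x + 760·cos38° = 0 → P_x = -598.9 N.

P_x = -598.9 N, P_y = -742.2 N, Q_y = 1664 N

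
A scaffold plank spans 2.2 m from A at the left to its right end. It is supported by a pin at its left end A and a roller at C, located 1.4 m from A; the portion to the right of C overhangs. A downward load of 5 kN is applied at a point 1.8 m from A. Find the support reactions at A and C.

A_x = 0, A_y = -1.429 kN, C_y = 6.429 kN

Moments about A: C_y·1.4 − 5·1.8 = 0 → C_y = 9/1.4 = 6.42857 ≈ 6.429 kN.
ΣF_y = 0: A_y + 6.42857 − 5 = 0 → A_y = -1.429 kN.
ΣF_x = 0: no horizontal applied forces, so A_x = 0.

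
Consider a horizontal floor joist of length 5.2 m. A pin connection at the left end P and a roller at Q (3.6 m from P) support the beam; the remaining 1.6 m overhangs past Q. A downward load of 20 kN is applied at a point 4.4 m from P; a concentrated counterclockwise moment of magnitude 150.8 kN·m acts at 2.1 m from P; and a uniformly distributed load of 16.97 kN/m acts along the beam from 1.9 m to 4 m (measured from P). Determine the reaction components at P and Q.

P_x = 0, P_y = 43.88 kN, Q_y = 11.76 kN

Resultant of the distributed load: 16.97 × 2.1 = 35.637 kN at 2.95 m from P.
Taking moments about P: Q_y·3.6 − 20·4.4 + 150.8 − (16.97·2.1)·2.95 = 0 → Q_y = 42.32915/3.6 = 11.7581 ≈ 11.76 kN.
ΣF_y = 0: P_y + 11.7581 − 20 − 16.97·2.1 = 0 → P_y = 43.88 kN.
ΣF_x = 0: no horizontal applied forces, so P_x = 0.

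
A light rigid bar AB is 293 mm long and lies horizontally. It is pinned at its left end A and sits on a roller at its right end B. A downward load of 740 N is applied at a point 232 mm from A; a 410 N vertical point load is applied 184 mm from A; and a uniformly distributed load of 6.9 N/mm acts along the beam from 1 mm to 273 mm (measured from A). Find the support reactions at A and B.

A_x = 0, A_y = 1306 N, B_y = 1721 N

Resultant of the distributed load: 6.9 × 272 = 1876.8 N at 137 mm from A.
ΣM about A: B_y·293 − 740·232 − 410·184 − (6.9·272)·137 = 0 → B_y = 504241.6/293 = 1720.96 ≈ 1721 N.
ΣF_y = 0: A_y + 1720.96 − 740 − 410 − 6.9·272 = 0 → A_y = 1306 N.
ΣF_x = 0: no horizontal applied forces, so A_x = 0.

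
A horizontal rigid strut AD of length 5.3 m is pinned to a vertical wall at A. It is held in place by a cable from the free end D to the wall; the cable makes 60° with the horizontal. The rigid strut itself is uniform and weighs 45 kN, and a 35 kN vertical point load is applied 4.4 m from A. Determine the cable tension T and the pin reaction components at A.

T = 59.53 kN, A_x = 29.77 kN, A_y = 28.44 kN

ΣM about A: T·sin60°·5.3 − 45·2.65 − 35·4.4 = 0 → T = 273.25/(5.3·0.866025) = 59.5325 ≈ 59.53 kN.
ΣF_x = 0: A_x − T·cos60° = 0 → A_x = 59.5325 × 0.5 = 29.77 kN.
ΣF_y = 0: A_y + T·sin60° − 45 − 35 = 0 → A_y = 80 − 59.5325 × 0.866025 = 28.44 kN.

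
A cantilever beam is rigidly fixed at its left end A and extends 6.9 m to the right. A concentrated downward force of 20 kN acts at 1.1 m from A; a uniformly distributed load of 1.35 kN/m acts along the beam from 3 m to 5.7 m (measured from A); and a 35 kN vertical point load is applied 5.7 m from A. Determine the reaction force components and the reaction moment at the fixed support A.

A_x = 0, A_y = 58.65 kN, M_A = 237.4 kN·m

Resultant of the distributed load: 1.35 × 2.7 = 3.645 kN at 4.35 m from A.
ΣF_x = 0: A_x = 0.
ΣF_y = 0: A_y − 20 − 1.35·2.7 − 35 = 0 → A_y = 58.65 kN.
ΣM about A: M_A − 20·1.1 − (1.35·2.7)·4.35 − 35·5.7 = 0 → M_A = 237.4 kN·m.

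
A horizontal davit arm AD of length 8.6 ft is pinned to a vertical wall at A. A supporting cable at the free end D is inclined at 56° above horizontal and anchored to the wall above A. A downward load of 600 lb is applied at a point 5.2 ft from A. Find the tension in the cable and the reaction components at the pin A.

T = 437.6 lb, A_x = 244.7 lb, A_y = 237.2 lb

ΣM about A: T·sin56°·8.6 − 600·5.2 = 0 → T = 3120/(8.6·0.829038) = 437.604 ≈ 437.6 lb.
ΣF_x = 0: A_x − T·cos56° = 0 → A_x = 437.604 × 0.559193 = 244.7 lb.
ΣF_y = 0: A_y + T·sin56° − 600 = 0 → A_y = 600 − 437.604 × 0.829038 = 237.2 lb.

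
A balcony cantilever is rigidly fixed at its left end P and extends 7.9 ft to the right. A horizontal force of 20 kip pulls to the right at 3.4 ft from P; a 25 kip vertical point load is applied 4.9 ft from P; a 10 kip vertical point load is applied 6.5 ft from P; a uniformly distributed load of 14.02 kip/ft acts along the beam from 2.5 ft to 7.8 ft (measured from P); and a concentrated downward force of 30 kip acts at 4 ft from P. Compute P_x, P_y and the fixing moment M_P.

Resultant of the distributed load: 14.02 × 5.3 = 74.306 kip at 5.15 ft from P.
ΣF_x = 0: P_x + 20 = 0 → P_x = -20.00 kip.
ΣF_y = 0: P_y − 25 − 10 − 14.02·5.3 − 30 = 0 → P_y = 139.3 kip.
ΣM about P: M_P − 25·4.9 − 10·6.5 − (14.02·5.3)·5.15 − 30·4 = 0 → M_P = 690.2 kip·ft.

P_x = -20.00 kip, P_y = 139.3 kip, M_P = 690.2 kip·ft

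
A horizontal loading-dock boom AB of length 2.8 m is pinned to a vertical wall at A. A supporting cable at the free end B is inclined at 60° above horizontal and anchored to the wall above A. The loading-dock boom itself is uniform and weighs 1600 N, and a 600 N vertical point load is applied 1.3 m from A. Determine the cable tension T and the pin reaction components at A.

ΣM about A: T·sin60°·2.8 − 1600·1.4 − 600·1.3 = 0 → T = 3020/(2.8·0.866025) = 1245.43 ≈ 1245 N.
ΣF_x = 0: A_x − T·cos60° = 0 → A_x = 1245.43 × 0.5 = 622.7 N.
ΣF_y = 0: A_y + T·sin60° − 1600 − 600 = 0 → A_y = 2200 − 1245.43 × 0.866025 = 1121 N.

T = 1245 N, A_x = 622.7 N, A_y = 1121 N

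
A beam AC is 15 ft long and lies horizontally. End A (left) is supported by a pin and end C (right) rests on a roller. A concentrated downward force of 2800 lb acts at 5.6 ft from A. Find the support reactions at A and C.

ΣM about A: C_y·15 − 2800·5.6 = 0 → C_y = 15680/15 = 1045.33 ≈ 1045 lb.
ΣF_y = 0: A_y + 1045.33 − 2800 = 0 → A_y = 1755 lb.
ΣF_x = 0: no horizontal applied forces, so A_x = 0.

A_x = 0, A_y = 1755 lb, C_y = 1045 lb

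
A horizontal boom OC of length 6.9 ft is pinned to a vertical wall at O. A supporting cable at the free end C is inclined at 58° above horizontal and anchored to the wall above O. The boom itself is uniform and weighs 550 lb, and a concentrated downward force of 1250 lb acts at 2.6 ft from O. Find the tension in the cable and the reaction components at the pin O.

ΣM about O: T·sin58°·6.9 − 550·3.45 − 1250·2.6 = 0 → T = 5147.5/(6.9·0.848048) = 879.684 ≈ 879.7 lb.
ΣF_x = 0: O_x − T·cos58° = 0 → O_x = 879.684 × 0.529919 = 466.2 lb.
ΣF_y = 0: O_y + T·sin58° − 550 − 1250 = 0 → O_y = 1800 − 879.684 × 0.848048 = 1054 lb.

T = 879.7 lb, O_x = 466.2 lb, O_y = 1054 lb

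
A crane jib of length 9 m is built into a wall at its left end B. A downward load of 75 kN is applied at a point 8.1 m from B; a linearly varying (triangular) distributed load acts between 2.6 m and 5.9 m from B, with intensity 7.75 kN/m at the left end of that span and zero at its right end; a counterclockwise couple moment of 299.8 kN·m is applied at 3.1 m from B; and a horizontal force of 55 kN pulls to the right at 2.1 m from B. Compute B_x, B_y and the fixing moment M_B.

Resultant of the triangular load: ½ × 7.75 × 3.3 = 12.7875 kN, acting at 3.7 m from B (one-third of the span from the peak).
ΣF_x = 0: B_x + 55 = 0 → B_x = -55.00 kN.
ΣF_y = 0: B_y − 75 − ½·7.75·3.3 = 0 → B_y = 87.79 kN.
ΣM about B: M_B − 75·8.1 − (½·7.75·3.3)·3.7 + 299.8 = 0 → M_B = 355.0 kN·m.

B_x = -55.00 kN, B_y = 87.79 kN, M_B = 355.0 kN·m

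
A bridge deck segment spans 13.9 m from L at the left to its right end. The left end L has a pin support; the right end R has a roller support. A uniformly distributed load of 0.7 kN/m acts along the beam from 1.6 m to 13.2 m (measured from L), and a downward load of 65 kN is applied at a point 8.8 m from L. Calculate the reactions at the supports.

L_x = 0, L_y = 27.65 kN, R_y = 45.47 kN

Resultant of the distributed load: 0.7 × 11.6 = 8.12 kN at 7.4 m from L.
Taking moments about L: R_y·13.9 − (0.7·11.6)·7.4 − 65·8.8 = 0 → R_y = 632.088/13.9 = 45.474 ≈ 45.47 kN.
ΣF_y = 0: L_y + 45.474 − 0.7·11.6 − 65 = 0 → L_y = 27.65 kN.
ΣF_x = 0: no horizontal applied forces, so L_x = 0.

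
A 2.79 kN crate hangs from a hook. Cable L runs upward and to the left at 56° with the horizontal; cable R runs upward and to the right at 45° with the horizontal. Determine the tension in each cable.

ΣF_x = 0: −T_L·cos56° + T_R·cos45° = 0 → T_R = 0.790818·T_L.
ΣF_y = 0: T_L·sin56° + T_R·sin45° = 2.79.
Substitute: T_L·(0.829038 + 0.790818·0.707107) = 2.79 → T_L = 2.00975 ≈ 2.010 kN.
Then T_R = 0.790818 × 2.00975 = 1.589 kN.

T_L = 2.010 kN, T_R = 1.589 kN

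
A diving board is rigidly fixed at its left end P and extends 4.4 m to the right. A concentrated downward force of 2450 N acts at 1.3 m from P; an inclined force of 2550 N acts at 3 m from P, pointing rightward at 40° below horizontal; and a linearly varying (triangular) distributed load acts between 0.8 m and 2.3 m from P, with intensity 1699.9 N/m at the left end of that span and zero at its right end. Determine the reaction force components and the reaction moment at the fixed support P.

Resultant of the triangular load: ½ × 1699.9 × 1.5 = 1274.925 N, acting at 1.3 m from P (one-third of the span from the peak).
ΣF_x = 0: P_x + 2550·cos40° = 0 → P_x = -1953 N.
ΣF_y = 0: P_y − 2450 − 2550·sin40° − ½·1699.9·1.5 = 0 → P_y = 5364 N.
ΣM about P: M_P − 2450·1.3 − 2550·sin40°·3 − (½·1699.9·1.5)·1.3 = 0 → M_P = 9760 N·m.

P_x = -1953 N, P_y = 5364 N, M_P = 9760 N·m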